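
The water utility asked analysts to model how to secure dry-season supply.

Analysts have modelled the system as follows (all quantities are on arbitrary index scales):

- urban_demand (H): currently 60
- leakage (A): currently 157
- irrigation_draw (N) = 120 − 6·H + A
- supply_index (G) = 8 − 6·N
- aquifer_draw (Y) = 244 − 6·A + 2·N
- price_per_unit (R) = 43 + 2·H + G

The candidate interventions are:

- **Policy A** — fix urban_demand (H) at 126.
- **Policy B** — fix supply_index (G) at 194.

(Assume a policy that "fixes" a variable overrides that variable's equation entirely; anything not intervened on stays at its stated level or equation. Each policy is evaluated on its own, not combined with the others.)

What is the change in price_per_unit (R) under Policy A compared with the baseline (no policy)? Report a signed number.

Baseline:
  H = 60
  A = 157
  N = 120 − 6·60 + 157 = -83
  G = 8 − 6·(-83) = 506
  R = 43 + 2·60 + 506 = 669
Policy A (H := 126):
  H = 126
  A = 157
  N = 120 − 6·126 + 157 = -479
  G = 8 − 6·(-479) = 2882
  R = 43 + 2·126 + 2882 = 3177
Change in R: 3177 − 669 = 2508

2508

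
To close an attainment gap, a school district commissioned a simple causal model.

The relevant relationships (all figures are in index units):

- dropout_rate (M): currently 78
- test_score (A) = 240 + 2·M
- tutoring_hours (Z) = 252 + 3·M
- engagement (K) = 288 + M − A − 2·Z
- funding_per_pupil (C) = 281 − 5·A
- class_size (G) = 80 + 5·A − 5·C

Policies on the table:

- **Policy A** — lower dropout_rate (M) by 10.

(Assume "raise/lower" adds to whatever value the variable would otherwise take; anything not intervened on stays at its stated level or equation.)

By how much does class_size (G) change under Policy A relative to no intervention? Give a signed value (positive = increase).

Baseline:
  M = 78
  A = 240 + 2·78 = 396
  C = 281 − 5·396 = -1699
  G = 80 + 5·396 − 5·(-1699) = 10555
Policy A (M − 10):
  M = 78 − 10 = 68
  A = 240 + 2·68 = 376
  C = 281 − 5·376 = -1599
  G = 80 + 5·376 − 5·(-1599) = 9955
Change in G: 9955 − 10555 = -600

-600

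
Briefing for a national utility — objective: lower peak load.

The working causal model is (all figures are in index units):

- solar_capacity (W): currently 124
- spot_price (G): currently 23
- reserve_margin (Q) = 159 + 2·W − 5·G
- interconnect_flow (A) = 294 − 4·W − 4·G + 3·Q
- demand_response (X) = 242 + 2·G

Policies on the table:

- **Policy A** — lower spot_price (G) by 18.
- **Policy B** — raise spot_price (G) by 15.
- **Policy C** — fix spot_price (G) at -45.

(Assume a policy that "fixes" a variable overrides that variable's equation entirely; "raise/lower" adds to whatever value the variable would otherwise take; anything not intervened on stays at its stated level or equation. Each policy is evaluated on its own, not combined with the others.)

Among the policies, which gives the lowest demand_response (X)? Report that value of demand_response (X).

Policy A (G − 18):
  G = 23 − 18 = 5
  X = 242 + 2·5 = 252
Policy B (G + 15):
  G = 23 + 15 = 38
  X = 242 + 2·38 = 318
Policy C (G := -45):
  G = -45
  X = 242 + 2·(-45) = 152
Comparing — Policy A: X=252, Policy B: X=318, Policy C: X=152. Lowest is 152 (Policy C).

152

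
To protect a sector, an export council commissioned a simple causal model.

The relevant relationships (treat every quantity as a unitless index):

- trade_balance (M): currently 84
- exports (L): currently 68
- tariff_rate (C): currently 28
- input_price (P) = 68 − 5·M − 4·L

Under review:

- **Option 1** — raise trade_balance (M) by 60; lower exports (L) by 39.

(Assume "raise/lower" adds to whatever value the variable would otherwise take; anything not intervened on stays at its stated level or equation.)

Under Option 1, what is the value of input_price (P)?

Option 1 (M + 60, L − 39):
  M = 84 + 60 = 144
  L = 68 − 39 = 29
  P = 68 − 5·144 − 4·29 = -768

-768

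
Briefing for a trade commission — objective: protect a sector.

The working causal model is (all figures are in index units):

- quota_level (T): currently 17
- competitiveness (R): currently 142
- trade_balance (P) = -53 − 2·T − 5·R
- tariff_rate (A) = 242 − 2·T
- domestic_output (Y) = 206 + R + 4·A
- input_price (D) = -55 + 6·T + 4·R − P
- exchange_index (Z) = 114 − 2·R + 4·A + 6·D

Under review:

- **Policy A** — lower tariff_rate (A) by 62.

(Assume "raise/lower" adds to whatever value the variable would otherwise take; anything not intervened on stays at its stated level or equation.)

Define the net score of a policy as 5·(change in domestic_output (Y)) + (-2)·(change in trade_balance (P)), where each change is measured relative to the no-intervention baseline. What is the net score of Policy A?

Baseline:
  T = 17
  R = 142
  P = -53 − 2·17 − 5·142 = -797
  A = 242 − 2·17 = 208
  Y = 206 + 142 + 4·208 = 1180
Policy A (A − 62):
  T = 17
  R = 142
  P = -53 − 2·17 − 5·142 = -797
  A = 242 − 2·17 (−62 from intervention) = 146
  Y = 206 + 142 + 4·146 = 932
ΔY = 932 − 1180 = -248; ΔP = -797 − (-797) = 0
Score = 5·(-248) + (-2)·0 = -1240

-1240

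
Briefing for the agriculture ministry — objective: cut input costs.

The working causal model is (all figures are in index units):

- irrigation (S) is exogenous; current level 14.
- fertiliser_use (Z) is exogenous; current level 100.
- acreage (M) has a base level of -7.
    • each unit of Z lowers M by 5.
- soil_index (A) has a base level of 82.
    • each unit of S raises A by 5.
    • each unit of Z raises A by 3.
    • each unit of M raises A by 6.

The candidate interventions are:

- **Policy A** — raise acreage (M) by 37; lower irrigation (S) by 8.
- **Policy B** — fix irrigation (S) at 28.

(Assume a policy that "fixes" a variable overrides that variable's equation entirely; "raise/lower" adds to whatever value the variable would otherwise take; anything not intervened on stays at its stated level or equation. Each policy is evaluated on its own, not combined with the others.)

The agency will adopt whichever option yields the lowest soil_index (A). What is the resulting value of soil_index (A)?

-2520

Policy A (M + 37, S − 8):
  S = 14 − 8 = 6
  Z = 100
  M = -7 − 5·100 (+37 from intervention) = -470
  A = 82 + 5·6 + 3·100 + 6·(-470) = -2408
Policy B (S := 28):
  S = 28
  Z = 100
  M = -7 − 5·100 = -507
  A = 82 + 5·28 + 3·100 + 6·(-507) = -2520
Comparing — Policy A: A=-2408, Policy B: A=-2520. Lowest is -2520 (Policy B).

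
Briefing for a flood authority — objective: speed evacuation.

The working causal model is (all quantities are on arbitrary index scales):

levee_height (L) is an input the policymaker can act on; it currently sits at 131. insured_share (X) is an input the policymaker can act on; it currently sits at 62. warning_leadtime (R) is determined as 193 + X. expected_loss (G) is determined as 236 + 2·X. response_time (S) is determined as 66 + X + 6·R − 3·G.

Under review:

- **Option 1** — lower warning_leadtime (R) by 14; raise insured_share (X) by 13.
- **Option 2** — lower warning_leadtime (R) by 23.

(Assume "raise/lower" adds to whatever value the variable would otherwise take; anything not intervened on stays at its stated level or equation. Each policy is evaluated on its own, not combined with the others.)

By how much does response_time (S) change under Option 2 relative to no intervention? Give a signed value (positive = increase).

-138

Baseline:
  X = 62
  R = 193 + 62 = 255
  G = 236 + 2·62 = 360
  S = 66 + 62 + 6·255 − 3·360 = 578
Option 2 (R − 23):
  X = 62
  R = 193 + 62 (−23 from intervention) = 232
  G = 236 + 2·62 = 360
  S = 66 + 62 + 6·232 − 3·360 = 440
Change in S: 440 − 578 = -138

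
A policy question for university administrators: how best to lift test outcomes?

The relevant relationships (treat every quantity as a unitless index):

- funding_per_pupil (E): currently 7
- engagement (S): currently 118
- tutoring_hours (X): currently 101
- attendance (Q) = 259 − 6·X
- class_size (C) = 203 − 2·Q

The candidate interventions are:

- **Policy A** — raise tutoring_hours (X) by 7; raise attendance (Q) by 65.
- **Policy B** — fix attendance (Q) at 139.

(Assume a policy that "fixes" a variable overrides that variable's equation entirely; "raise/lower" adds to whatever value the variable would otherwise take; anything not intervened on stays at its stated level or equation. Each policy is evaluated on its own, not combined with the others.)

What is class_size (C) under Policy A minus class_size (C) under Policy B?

926

Policy A (X + 7, Q + 65):
  X = 101 + 7 = 108
  Q = 259 − 6·108 (+65 from intervention) = -324
  C = 203 − 2·(-324) = 851
Policy B (Q := 139):
  X = 101
  Q = 139
  C = 203 − 2·139 = -75
C: 851 − (-75) = 926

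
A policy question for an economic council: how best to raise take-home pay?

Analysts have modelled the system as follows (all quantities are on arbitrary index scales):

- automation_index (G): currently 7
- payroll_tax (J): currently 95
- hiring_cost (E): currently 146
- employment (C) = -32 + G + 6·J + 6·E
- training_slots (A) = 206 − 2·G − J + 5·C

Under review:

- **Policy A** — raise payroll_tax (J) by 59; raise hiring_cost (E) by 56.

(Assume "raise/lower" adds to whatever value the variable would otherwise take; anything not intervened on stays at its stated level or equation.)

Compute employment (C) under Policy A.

Policy A (J + 59, E + 56):
  G = 7
  J = 95 + 59 = 154
  E = 146 + 56 = 202
  C = -32 + 7 + 6·154 + 6·202 = 2111

2111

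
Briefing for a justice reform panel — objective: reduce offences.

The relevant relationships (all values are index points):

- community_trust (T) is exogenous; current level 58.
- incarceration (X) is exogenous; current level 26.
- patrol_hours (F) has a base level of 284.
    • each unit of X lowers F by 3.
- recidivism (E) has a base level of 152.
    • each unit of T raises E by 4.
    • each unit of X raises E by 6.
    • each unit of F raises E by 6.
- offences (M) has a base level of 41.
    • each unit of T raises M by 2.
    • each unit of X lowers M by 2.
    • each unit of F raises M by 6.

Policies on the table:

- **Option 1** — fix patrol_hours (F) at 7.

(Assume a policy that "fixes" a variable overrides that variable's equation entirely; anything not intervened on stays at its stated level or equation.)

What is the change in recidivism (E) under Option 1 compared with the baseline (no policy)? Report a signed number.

Baseline:
  T = 58
  X = 26
  F = 284 − 3·26 = 206
  E = 152 + 4·58 + 6·26 + 6·206 = 1776
Option 1 (F := 7):
  T = 58
  X = 26
  F = 7
  E = 152 + 4·58 + 6·26 + 6·7 = 582
Change in E: 582 − 1776 = -1194

-1194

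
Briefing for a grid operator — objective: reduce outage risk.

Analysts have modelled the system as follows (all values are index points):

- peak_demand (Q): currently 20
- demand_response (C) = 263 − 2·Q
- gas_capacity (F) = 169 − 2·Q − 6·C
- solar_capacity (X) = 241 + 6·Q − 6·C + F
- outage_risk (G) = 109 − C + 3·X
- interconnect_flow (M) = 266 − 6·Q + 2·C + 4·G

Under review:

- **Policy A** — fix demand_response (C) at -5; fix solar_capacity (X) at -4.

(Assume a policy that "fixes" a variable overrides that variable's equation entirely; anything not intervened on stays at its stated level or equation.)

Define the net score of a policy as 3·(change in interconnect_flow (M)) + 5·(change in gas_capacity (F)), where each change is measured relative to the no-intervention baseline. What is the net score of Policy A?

86760

Baseline:
  Q = 20
  C = 263 − 2·20 = 223
  F = 169 − 2·20 − 6·223 = -1209
  X = 241 + 6·20 − 6·223 + (-1209) = -2186
  G = 109 − 223 + 3·(-2186) = -6672
  M = 266 − 6·20 + 2·223 + 4·(-6672) = -26096
Policy A (C := -5, X := -4):
  Q = 20
  C = -5
  F = 169 − 2·20 − 6·(-5) = 159
  X = -4
  G = 109 − (-5) + 3·(-4) = 102
  M = 266 − 6·20 + 2·(-5) + 4·102 = 544
ΔM = 544 − (-26096) = 26640; ΔF = 159 − (-1209) = 1368
Score = 3·26640 + 5·1368 = 86760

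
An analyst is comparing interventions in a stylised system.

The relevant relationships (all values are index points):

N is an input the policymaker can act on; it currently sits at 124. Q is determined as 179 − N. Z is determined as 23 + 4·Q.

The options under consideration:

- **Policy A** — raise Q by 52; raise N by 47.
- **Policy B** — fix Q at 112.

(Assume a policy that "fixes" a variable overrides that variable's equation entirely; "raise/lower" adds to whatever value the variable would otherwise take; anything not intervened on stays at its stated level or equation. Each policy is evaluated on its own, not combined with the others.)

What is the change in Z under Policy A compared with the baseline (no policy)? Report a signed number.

Baseline:
  N = 124
  Q = 179 − 124 = 55
  Z = 23 + 4·55 = 243
Policy A (Q + 52, N + 47):
  N = 124 + 47 = 171
  Q = 179 − 171 (+52 from intervention) = 60
  Z = 23 + 4·60 = 263
Change in Z: 263 − 243 = 20

20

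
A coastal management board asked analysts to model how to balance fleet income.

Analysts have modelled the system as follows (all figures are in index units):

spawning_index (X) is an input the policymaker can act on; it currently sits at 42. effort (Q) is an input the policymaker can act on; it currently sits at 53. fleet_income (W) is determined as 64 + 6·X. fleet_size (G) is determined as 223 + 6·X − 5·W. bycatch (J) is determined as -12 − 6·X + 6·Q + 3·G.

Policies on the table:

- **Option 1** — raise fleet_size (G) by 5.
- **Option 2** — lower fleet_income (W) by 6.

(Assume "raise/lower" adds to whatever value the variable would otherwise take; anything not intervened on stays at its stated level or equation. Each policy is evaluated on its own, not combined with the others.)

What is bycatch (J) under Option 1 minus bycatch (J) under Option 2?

Option 1 (G + 5):
  X = 42
  Q = 53
  W = 64 + 6·42 = 316
  G = 223 + 6·42 − 5·316 (+5 from intervention) = -1100
  J = -12 − 6·42 + 6·53 + 3·(-1100) = -3246
Option 2 (W − 6):
  X = 42
  Q = 53
  W = 64 + 6·42 (−6 from intervention) = 310
  G = 223 + 6·42 − 5·310 = -1075
  J = -12 − 6·42 + 6·53 + 3·(-1075) = -3171
J: -3246 − (-3171) = -75

-75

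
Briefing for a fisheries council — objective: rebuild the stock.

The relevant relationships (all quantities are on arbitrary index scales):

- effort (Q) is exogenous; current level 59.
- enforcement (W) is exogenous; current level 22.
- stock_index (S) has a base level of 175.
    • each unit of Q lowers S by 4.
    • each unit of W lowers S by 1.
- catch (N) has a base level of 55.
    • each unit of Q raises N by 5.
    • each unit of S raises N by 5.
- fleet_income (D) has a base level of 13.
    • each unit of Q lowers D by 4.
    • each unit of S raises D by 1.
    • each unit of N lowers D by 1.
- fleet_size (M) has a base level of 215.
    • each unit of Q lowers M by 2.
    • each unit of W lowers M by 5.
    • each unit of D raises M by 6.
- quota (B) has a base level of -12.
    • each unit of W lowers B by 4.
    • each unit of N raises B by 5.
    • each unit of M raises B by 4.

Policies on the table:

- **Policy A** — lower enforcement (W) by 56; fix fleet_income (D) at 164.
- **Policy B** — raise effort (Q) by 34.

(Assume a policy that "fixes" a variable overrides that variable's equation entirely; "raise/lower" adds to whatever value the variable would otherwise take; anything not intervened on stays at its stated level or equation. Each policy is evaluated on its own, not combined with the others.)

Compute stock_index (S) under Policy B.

-219

Policy B (Q + 34):
  Q = 59 + 34 = 93
  W = 22
  S = 175 − 4·93 − 22 = -219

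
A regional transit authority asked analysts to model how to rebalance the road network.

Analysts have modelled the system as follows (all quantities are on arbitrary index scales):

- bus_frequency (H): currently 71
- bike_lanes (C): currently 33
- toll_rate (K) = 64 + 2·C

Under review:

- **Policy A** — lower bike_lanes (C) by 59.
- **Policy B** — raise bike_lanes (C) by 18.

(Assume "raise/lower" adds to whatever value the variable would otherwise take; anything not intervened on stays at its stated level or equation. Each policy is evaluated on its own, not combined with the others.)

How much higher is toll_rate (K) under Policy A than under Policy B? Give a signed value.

Policy A (C − 59):
  C = 33 − 59 = -26
  K = 64 + 2·(-26) = 12
Policy B (C + 18):
  C = 33 + 18 = 51
  K = 64 + 2·51 = 166
K: 12 − 166 = -154

-154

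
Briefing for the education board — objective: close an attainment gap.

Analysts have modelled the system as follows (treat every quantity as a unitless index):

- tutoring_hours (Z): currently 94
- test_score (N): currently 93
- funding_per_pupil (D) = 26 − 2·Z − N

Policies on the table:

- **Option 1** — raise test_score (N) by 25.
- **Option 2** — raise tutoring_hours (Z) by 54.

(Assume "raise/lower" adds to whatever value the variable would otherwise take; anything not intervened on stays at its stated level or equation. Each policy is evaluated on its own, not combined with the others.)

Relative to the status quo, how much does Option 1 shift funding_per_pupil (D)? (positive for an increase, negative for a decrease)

Baseline:
  Z = 94
  N = 93
  D = 26 − 2·94 − 93 = -255
Option 1 (N + 25):
  Z = 94
  N = 93 + 25 = 118
  D = 26 − 2·94 − 118 = -280
Change in D: -280 − (-255) = -25

-25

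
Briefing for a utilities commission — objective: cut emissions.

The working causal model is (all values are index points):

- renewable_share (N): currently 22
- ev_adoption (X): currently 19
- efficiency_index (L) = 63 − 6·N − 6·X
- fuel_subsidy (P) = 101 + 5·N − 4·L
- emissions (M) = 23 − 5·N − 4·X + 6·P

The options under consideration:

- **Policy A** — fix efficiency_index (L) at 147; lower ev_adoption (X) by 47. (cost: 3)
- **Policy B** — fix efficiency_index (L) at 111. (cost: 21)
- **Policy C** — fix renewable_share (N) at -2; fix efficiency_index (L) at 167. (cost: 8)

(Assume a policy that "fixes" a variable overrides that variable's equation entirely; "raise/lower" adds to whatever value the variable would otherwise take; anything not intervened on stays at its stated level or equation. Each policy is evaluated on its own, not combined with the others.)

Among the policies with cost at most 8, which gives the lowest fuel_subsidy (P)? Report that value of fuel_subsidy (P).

-577

Policy A (L := 147, X − 47):
  N = 22
  X = 19 − 47 = -28
  L = 147
  P = 101 + 5·22 − 4·147 = -377
Policy C (N := -2, L := 167):
  N = -2
  X = 19
  L = 167
  P = 101 + 5·(-2) − 4·167 = -577
Comparing — Policy A: P=-377, Policy C: P=-577. Lowest is -577 (Policy C).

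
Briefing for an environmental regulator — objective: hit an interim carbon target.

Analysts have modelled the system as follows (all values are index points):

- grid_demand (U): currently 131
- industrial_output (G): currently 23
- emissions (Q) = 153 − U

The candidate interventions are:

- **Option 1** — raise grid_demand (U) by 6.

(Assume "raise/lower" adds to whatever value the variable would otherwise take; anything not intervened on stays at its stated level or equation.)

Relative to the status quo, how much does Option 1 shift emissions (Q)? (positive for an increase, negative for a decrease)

-6

Baseline:
  U = 131
  Q = 153 − 131 = 22
Option 1 (U + 6):
  U = 131 + 6 = 137
  Q = 153 − 137 = 16
Change in Q: 16 − 22 = -6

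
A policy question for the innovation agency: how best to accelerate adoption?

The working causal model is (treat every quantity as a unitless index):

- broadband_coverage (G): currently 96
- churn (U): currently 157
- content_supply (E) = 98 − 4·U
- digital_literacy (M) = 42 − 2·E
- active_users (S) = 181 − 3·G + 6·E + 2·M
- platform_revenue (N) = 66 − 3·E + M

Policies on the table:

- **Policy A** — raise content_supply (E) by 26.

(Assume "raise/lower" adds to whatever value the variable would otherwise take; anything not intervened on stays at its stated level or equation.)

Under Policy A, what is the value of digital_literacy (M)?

1050

Policy A (E + 26):
  U = 157
  E = 98 − 4·157 (+26 from intervention) = -504
  M = 42 − 2·(-504) = 1050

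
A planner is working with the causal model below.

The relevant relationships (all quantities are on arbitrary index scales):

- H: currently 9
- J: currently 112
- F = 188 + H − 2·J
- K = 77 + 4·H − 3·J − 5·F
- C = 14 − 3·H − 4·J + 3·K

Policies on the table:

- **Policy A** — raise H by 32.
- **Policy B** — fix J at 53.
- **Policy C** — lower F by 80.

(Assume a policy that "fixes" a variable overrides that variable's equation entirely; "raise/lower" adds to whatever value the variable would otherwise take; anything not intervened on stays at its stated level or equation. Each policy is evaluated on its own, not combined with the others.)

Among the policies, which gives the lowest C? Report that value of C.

Policy A (H + 32):
  H = 9 + 32 = 41
  J = 112
  F = 188 + 41 − 2·112 = 5
  K = 77 + 4·41 − 3·112 − 5·5 = -120
  C = 14 − 3·41 − 4·112 + 3·(-120) = -917
Policy B (J := 53):
  H = 9
  J = 53
  F = 188 + 9 − 2·53 = 91
  K = 77 + 4·9 − 3·53 − 5·91 = -501
  C = 14 − 3·9 − 4·53 + 3·(-501) = -1728
Policy C (F − 80):
  H = 9
  J = 112
  F = 188 + 9 − 2·112 (−80 from intervention) = -107
  K = 77 + 4·9 − 3·112 − 5·(-107) = 312
  C = 14 − 3·9 − 4·112 + 3·312 = 475
Comparing — Policy A: C=-917, Policy B: C=-1728, Policy C: C=475. Lowest is -1728 (Policy B).

-1728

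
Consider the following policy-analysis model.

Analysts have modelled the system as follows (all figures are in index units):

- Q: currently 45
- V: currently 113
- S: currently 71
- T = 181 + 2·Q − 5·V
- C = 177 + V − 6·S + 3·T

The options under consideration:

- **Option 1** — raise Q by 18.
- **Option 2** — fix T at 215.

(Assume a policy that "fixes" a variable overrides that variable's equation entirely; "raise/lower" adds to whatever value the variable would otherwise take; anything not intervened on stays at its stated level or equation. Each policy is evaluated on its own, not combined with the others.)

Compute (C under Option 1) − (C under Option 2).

-1419

Option 1 (Q + 18):
  Q = 45 + 18 = 63
  V = 113
  S = 71
  T = 181 + 2·63 − 5·113 = -258
  C = 177 + 113 − 6·71 + 3·(-258) = -910
Option 2 (T := 215):
  Q = 45
  V = 113
  S = 71
  T = 215
  C = 177 + 113 − 6·71 + 3·215 = 509
C: -910 − 509 = -1419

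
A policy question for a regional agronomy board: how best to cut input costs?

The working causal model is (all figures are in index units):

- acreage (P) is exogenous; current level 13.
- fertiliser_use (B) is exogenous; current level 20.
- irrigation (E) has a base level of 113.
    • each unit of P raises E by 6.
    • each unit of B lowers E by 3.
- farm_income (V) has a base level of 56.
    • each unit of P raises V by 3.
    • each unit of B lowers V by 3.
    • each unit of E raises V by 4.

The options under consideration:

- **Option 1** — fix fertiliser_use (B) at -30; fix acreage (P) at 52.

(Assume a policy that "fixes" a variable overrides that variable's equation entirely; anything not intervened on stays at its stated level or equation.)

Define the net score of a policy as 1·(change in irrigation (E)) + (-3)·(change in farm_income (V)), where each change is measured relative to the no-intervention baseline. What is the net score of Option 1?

-5025

Baseline:
  P = 13
  B = 20
  E = 113 + 6·13 − 3·20 = 131
  V = 56 + 3·13 − 3·20 + 4·131 = 559
Option 1 (B := -30, P := 52):
  P = 52
  B = -30
  E = 113 + 6·52 − 3·(-30) = 515
  V = 56 + 3·52 − 3·(-30) + 4·515 = 2362
ΔE = 515 − 131 = 384; ΔV = 2362 − 559 = 1803
Score = 1·384 + (-3)·1803 = -5025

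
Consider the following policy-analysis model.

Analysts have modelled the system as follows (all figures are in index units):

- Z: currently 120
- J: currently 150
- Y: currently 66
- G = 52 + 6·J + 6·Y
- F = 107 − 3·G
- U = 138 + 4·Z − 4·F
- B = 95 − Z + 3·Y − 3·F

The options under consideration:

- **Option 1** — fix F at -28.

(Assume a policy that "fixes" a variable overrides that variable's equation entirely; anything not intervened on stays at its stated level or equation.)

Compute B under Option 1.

257

Option 1 (F := -28):
  Z = 120
  J = 150
  Y = 66
  G = 52 + 6·150 + 6·66 = 1348
  F = -28
  B = 95 − 120 + 3·66 − 3·(-28) = 257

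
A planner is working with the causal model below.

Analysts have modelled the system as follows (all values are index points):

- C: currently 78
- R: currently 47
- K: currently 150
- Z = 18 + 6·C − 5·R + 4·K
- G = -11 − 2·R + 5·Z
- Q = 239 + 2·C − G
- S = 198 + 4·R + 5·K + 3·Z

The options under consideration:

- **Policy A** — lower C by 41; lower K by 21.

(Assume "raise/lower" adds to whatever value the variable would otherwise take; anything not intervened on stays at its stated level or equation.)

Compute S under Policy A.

2594

Policy A (C − 41, K − 21):
  C = 78 − 41 = 37
  R = 47
  K = 150 − 21 = 129
  Z = 18 + 6·37 − 5·47 + 4·129 = 521
  S = 198 + 4·47 + 5·129 + 3·521 = 2594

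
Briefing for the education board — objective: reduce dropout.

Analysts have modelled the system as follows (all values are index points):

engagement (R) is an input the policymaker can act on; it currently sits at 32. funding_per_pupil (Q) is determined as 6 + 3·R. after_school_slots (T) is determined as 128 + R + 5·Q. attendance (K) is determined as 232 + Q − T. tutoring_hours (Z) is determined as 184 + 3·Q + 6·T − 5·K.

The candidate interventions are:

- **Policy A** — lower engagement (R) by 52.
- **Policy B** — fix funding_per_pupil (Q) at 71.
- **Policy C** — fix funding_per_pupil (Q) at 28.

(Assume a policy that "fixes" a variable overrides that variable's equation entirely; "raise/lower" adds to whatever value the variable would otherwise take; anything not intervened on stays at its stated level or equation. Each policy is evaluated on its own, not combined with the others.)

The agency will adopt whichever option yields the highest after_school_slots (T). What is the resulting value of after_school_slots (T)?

515

Policy A (R − 52):
  R = 32 − 52 = -20
  Q = 6 + 3·(-20) = -54
  T = 128 + (-20) + 5·(-54) = -162
Policy B (Q := 71):
  R = 32
  Q = 71
  T = 128 + 32 + 5·71 = 515
Policy C (Q := 28):
  R = 32
  Q = 28
  T = 128 + 32 + 5·28 = 300
Comparing — Policy A: T=-162, Policy B: T=515, Policy C: T=300. Highest is 515 (Policy B).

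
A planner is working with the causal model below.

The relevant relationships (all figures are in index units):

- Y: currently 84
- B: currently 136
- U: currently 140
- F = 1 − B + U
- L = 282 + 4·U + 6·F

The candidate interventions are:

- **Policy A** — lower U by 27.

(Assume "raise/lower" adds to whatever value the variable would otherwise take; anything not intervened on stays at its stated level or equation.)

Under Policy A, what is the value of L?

602

Policy A (U − 27):
  B = 136
  U = 140 − 27 = 113
  F = 1 − 136 + 113 = -22
  L = 282 + 4·113 + 6·(-22) = 602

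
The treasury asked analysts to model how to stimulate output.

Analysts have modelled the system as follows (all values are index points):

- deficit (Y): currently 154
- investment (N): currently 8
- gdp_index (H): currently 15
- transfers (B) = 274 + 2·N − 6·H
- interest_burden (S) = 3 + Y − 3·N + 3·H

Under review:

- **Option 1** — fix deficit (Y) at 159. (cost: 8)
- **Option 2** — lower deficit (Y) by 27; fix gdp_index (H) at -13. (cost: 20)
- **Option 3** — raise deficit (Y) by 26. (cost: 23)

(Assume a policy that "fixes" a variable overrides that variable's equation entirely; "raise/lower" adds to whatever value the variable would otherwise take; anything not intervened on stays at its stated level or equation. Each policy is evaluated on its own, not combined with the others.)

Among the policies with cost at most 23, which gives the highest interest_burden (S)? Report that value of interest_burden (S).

204

Option 1 (Y := 159):
  Y = 159
  N = 8
  H = 15
  S = 3 + 159 − 3·8 + 3·15 = 183
Option 2 (Y − 27, H := -13):
  Y = 154 − 27 = 127
  N = 8
  H = -13
  S = 3 + 127 − 3·8 + 3·(-13) = 67
Option 3 (Y + 26):
  Y = 154 + 26 = 180
  N = 8
  H = 15
  S = 3 + 180 − 3·8 + 3·15 = 204
Comparing — Option 1: S=183, Option 2: S=67, Option 3: S=204. Highest is 204 (Option 3).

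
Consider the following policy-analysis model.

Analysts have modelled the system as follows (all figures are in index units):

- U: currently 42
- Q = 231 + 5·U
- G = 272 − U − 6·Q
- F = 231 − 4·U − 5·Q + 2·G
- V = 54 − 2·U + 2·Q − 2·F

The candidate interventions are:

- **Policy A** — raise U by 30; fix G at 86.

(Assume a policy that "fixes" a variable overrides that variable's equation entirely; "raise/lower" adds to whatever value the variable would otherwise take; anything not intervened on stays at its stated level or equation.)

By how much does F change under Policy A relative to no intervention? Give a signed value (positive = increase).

Baseline:
  U = 42
  Q = 231 + 5·42 = 441
  G = 272 − 42 − 6·441 = -2416
  F = 231 − 4·42 − 5·441 + 2·(-2416) = -6974
Policy A (U + 30, G := 86):
  U = 42 + 30 = 72
  Q = 231 + 5·72 = 591
  G = 86
  F = 231 − 4·72 − 5·591 + 2·86 = -2840
Change in F: -2840 − (-6974) = 4134

4134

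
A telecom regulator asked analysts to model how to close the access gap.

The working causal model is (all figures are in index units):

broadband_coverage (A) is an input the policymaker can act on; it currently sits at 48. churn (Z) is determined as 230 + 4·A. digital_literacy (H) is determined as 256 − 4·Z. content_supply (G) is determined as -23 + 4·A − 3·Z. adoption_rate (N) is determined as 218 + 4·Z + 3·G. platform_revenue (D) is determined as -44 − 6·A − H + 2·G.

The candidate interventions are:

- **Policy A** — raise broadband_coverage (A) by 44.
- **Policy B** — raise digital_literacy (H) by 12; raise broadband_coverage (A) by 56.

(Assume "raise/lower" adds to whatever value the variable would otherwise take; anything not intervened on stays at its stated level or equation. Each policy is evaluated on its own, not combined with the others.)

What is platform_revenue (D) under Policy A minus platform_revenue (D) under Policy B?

Policy A (A + 44):
  A = 48 + 44 = 92
  Z = 230 + 4·92 = 598
  H = 256 − 4·598 = -2136
  G = -23 + 4·92 − 3·598 = -1449
  D = -44 − 6·92 − (-2136) + 2·(-1449) = -1358
Policy B (H + 12, A + 56):
  A = 48 + 56 = 104
  Z = 230 + 4·104 = 646
  H = 256 − 4·646 (+12 from intervention) = -2316
  G = -23 + 4·104 − 3·646 = -1545
  D = -44 − 6·104 − (-2316) + 2·(-1545) = -1442
D: -1358 − (-1442) = 84

84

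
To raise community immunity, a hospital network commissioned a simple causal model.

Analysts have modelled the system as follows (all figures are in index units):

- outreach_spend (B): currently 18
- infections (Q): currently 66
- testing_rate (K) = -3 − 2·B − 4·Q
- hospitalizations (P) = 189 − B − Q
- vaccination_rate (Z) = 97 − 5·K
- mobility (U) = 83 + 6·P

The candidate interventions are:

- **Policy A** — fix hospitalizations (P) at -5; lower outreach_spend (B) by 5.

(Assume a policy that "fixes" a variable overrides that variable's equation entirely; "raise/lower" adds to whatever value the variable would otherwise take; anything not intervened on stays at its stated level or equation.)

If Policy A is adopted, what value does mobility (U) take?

Policy A (P := -5, B − 5):
  B = 18 − 5 = 13
  Q = 66
  P = -5
  U = 83 + 6·(-5) = 53

53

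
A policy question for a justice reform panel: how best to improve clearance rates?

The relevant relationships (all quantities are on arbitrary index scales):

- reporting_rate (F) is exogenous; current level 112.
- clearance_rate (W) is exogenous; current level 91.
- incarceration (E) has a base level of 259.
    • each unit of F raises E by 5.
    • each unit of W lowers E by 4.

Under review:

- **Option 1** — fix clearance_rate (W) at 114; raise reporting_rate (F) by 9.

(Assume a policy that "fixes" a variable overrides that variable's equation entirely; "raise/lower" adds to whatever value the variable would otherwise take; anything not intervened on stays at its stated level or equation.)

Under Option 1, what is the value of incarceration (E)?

Option 1 (W := 114, F + 9):
  F = 112 + 9 = 121
  W = 114
  E = 259 + 5·121 − 4·114 = 408

408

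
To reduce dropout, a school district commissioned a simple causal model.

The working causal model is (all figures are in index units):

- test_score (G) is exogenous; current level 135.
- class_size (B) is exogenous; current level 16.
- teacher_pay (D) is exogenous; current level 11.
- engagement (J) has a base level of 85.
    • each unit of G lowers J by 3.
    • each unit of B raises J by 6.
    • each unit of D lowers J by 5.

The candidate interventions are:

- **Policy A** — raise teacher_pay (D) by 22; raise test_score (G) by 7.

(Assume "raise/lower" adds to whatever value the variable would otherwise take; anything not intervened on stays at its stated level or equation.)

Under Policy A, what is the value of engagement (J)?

Policy A (D + 22, G + 7):
  G = 135 + 7 = 142
  B = 16
  D = 11 + 22 = 33
  J = 85 − 3·142 + 6·16 − 5·33 = -410

-410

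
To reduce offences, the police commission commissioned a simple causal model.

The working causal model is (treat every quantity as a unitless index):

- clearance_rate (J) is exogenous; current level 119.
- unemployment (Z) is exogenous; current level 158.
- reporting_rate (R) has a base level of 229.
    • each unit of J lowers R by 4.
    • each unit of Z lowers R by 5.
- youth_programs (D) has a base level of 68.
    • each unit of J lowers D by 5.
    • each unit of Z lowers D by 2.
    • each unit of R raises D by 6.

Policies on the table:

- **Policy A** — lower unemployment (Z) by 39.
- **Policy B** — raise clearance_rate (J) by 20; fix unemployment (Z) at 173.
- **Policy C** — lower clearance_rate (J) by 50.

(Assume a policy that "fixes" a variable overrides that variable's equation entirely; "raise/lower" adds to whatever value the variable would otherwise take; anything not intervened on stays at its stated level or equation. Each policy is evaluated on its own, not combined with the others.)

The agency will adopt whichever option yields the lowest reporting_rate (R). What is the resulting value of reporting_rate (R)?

Policy A (Z − 39):
  J = 119
  Z = 158 − 39 = 119
  R = 229 − 4·119 − 5·119 = -842
Policy B (J + 20, Z := 173):
  J = 119 + 20 = 139
  Z = 173
  R = 229 − 4·139 − 5·173 = -1192
Policy C (J − 50):
  J = 119 − 50 = 69
  Z = 158
  R = 229 − 4·69 − 5·158 = -837
Comparing — Policy A: R=-842, Policy B: R=-1192, Policy C: R=-837. Lowest is -1192 (Policy B).

-1192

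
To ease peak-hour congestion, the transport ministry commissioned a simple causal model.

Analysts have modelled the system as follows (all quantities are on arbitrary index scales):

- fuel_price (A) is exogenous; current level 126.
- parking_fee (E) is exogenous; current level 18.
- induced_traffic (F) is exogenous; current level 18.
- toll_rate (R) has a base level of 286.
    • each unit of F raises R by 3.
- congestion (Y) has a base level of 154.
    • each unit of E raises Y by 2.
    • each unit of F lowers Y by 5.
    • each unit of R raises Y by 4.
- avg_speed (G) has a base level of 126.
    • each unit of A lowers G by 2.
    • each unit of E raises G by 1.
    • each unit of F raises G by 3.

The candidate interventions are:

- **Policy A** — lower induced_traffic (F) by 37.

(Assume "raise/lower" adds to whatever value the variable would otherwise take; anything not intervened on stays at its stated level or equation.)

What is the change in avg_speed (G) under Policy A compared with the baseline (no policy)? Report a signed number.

-111

Baseline:
  A = 126
  E = 18
  F = 18
  G = 126 − 2·126 + 18 + 3·18 = -54
Policy A (F − 37):
  A = 126
  E = 18
  F = 18 − 37 = -19
  G = 126 − 2·126 + 18 + 3·(-19) = -165
Change in G: -165 − (-54) = -111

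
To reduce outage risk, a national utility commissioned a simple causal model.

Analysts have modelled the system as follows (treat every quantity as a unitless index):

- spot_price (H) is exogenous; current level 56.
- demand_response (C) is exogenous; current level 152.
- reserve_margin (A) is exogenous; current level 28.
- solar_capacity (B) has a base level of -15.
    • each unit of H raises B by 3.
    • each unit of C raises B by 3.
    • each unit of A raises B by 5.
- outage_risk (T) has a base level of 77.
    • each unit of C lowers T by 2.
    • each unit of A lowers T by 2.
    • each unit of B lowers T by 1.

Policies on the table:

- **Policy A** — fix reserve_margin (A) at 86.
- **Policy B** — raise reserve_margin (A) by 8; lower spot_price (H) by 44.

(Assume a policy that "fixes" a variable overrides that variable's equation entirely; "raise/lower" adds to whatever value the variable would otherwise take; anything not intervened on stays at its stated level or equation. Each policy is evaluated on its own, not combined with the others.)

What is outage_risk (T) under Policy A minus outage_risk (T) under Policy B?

Policy A (A := 86):
  H = 56
  C = 152
  A = 86
  B = -15 + 3·56 + 3·152 + 5·86 = 1039
  T = 77 − 2·152 − 2·86 − 1039 = -1438
Policy B (A + 8, H − 44):
  H = 56 − 44 = 12
  C = 152
  A = 28 + 8 = 36
  B = -15 + 3·12 + 3·152 + 5·36 = 657
  T = 77 − 2·152 − 2·36 − 657 = -956
T: -1438 − (-956) = -482

-482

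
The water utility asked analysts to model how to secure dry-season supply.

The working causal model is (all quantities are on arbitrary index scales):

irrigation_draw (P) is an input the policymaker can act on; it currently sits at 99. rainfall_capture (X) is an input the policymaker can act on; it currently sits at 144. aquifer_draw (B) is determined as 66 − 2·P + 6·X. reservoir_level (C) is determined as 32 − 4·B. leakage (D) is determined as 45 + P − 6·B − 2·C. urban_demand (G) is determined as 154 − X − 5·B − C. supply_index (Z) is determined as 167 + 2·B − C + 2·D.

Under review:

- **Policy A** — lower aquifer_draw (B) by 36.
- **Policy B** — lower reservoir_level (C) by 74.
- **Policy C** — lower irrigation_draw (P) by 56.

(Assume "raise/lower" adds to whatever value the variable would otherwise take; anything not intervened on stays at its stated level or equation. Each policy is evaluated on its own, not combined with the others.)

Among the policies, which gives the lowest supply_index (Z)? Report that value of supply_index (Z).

7255

Policy A (B − 36):
  P = 99
  X = 144
  B = 66 − 2·99 + 6·144 (−36 from intervention) = 696
  C = 32 − 4·696 = -2752
  D = 45 + 99 − 6·696 − 2·(-2752) = 1472
  Z = 167 + 2·696 − (-2752) + 2·1472 = 7255
Policy B (C − 74):
  P = 99
  X = 144
  B = 66 − 2·99 + 6·144 = 732
  C = 32 − 4·732 (−74 from intervention) = -2970
  D = 45 + 99 − 6·732 − 2·(-2970) = 1692
  Z = 167 + 2·732 − (-2970) + 2·1692 = 7985
Policy C (P − 56):
  P = 99 − 56 = 43
  X = 144
  B = 66 − 2·43 + 6·144 = 844
  C = 32 − 4·844 = -3344
  D = 45 + 43 − 6·844 − 2·(-3344) = 1712
  Z = 167 + 2·844 − (-3344) + 2·1712 = 8623
Comparing — Policy A: Z=7255, Policy B: Z=7985, Policy C: Z=8623. Lowest is 7255 (Policy A).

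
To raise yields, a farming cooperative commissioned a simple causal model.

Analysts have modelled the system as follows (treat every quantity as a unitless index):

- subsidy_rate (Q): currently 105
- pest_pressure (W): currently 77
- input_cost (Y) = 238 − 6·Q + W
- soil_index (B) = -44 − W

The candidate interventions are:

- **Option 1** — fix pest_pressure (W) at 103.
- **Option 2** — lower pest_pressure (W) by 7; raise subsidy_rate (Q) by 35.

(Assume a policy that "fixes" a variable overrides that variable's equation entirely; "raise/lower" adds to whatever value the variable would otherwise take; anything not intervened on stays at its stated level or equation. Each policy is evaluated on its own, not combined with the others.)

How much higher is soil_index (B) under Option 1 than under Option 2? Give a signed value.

-33

Option 1 (W := 103):
  W = 103
  B = -44 − 103 = -147
Option 2 (W − 7, Q + 35):
  W = 77 − 7 = 70
  B = -44 − 70 = -114
B: -147 − (-114) = -33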